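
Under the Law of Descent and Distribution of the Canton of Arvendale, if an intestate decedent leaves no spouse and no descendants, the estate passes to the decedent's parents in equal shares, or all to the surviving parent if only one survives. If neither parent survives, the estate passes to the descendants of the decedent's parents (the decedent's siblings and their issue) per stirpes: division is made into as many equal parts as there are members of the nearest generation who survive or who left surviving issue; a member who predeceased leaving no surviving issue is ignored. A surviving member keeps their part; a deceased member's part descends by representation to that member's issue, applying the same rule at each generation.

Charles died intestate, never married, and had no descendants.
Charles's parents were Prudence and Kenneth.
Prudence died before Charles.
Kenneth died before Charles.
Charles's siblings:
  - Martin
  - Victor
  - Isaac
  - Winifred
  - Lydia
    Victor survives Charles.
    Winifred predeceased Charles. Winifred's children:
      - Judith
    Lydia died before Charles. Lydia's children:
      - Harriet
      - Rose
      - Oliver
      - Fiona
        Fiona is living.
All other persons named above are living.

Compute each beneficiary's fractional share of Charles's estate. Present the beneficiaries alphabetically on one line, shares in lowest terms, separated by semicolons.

Neither parent survives and there are no descendants, so the estate passes to Charles's siblings and their issue per stirpes.
The estate is divided into 5 equal shares of 1/5 among Martin, Victor, Isaac, Winifred, Lydia.
Martin is living and takes 1/5.
Victor is living and takes 1/5.
Isaac is living and takes 1/5.
Winifred predeceased; the 1/5 allotted to Winifred's branch passes to Winifred's issue by representation.
Judith is the sole taker at this level and receives the full 1/5.
Lydia predeceased; the 1/5 allotted to Lydia's branch passes to Lydia's issue by representation.
The 1/5 is divided into 4 equal shares of 1/20 among Harriet, Rose, Oliver, Fiona.
Harriet is living and takes 1/20.
Rose is living and takes 1/20.
Oliver is living and takes 1/20.
Fiona is living and takes 1/20.

Fiona 1/20; Harriet 1/20; Isaac 1/5; Judith 1/5; Martin 1/5; Oliver 1/20; Rose 1/20; Victor 1/5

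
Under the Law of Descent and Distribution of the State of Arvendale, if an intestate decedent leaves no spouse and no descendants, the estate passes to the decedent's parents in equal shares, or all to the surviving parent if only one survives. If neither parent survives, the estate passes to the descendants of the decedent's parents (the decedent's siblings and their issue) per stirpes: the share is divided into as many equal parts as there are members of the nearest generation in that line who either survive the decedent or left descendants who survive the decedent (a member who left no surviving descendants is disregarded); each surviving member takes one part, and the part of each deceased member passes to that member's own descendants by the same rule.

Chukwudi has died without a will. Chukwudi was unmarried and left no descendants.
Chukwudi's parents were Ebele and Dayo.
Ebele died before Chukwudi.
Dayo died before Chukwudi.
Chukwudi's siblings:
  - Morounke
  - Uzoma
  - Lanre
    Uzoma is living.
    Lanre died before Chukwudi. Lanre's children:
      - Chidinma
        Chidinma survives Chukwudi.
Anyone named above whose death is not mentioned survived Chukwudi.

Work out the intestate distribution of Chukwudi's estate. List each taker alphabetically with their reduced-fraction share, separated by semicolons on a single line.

Chidinma 1/3; Morounke 1/3; Uzoma 1/3

Neither parent survives and there are no descendants, so the estate passes to Chukwudi's siblings and their issue per stirpes.
The estate is divided into 3 equal shares of 1/3 among Morounke, Uzoma, Lanre.
Morounke is living and takes 1/3.
Uzoma is living and takes 1/3.
Lanre predeceased; the 1/3 allotted to Lanre's branch passes to Lanre's issue by representation.
Chidinma is the sole taker at this level and receives the full 1/3.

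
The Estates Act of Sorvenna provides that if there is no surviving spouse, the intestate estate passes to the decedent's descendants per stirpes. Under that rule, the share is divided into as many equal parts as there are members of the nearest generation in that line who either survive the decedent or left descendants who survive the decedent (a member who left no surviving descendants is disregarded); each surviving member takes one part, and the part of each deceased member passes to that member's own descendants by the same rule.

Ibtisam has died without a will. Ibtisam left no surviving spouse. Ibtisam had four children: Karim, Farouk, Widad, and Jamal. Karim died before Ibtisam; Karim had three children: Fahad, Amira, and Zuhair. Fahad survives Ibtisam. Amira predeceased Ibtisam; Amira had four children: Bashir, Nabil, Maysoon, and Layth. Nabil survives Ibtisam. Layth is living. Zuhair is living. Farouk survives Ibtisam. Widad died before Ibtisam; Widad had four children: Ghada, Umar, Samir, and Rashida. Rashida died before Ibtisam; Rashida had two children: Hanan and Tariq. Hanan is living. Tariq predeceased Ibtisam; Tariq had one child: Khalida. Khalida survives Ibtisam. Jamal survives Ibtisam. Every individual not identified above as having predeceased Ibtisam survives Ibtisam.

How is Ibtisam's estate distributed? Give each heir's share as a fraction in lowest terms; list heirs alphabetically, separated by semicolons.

Bashir 1/48; Fahad 1/12; Farouk 1/4; Ghada 1/16; Hanan 1/32; Jamal 1/4; Khalida 1/32; Layth 1/48; Maysoon 1/48; Nabil 1/48; Samir 1/16; Umar 1/16; Zuhair 1/12

There is no surviving spouse, so the entire estate passes to Ibtisam's descendants per stirpes.
The estate is divided into 4 equal shares of 1/4 among Karim, Farouk, Widad, Jamal.
Karim predeceased; the 1/4 allotted to Karim's branch passes to Karim's issue by representation.
The 1/4 is divided into 3 equal shares of 1/12 among Fahad, Amira, Zuhair.
Fahad is living and takes 1/12.
Amira predeceased; the 1/12 allotted to Amira's branch passes to Amira's issue by representation.
The 1/12 is divided into 4 equal shares of 1/48 among Bashir, Nabil, Maysoon, Layth.
Bashir is living and takes 1/48.
Nabil is living and takes 1/48.
Maysoon is living and takes 1/48.
Layth is living and takes 1/48.
Zuhair is living and takes 1/12.
Farouk is living and takes 1/4.
Widad predeceased; the 1/4 allotted to Widad's branch passes to Widad's issue by representation.
The 1/4 is divided into 4 equal shares of 1/16 among Ghada, Umar, Samir, Rashida.
Ghada is living and takes 1/16.
Umar is living and takes 1/16.
Samir is living and takes 1/16.
Rashida predeceased; the 1/16 allotted to Rashida's branch passes to Rashida's issue by representation.
The 1/16 is divided into 2 equal shares of 1/32 among Hanan, Tariq.
Hanan is living and takes 1/32.
Tariq predeceased; the 1/32 allotted to Tariq's branch passes to Tariq's issue by representation.
Khalida is the sole taker at this level and receives the full 1/32.
Jamal is living and takes 1/4.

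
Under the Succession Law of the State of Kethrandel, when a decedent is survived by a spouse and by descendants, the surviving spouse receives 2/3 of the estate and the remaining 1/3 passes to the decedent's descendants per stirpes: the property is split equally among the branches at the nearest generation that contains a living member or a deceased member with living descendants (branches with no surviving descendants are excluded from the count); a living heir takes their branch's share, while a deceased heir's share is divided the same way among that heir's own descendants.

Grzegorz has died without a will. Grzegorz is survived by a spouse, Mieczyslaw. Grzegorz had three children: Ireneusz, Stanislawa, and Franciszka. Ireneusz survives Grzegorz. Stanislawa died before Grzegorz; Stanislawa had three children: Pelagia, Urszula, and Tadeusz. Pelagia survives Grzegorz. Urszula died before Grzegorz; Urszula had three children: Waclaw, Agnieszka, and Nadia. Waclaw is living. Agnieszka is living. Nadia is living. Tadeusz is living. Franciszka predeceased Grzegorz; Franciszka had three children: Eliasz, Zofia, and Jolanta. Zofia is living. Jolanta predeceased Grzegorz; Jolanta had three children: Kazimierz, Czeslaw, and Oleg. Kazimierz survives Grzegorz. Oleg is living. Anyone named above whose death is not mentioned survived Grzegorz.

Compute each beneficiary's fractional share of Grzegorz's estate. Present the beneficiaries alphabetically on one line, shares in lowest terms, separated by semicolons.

Agnieszka 1/81; Czeslaw 1/81; Eliasz 1/27; Ireneusz 1/9; Kazimierz 1/81; Mieczyslaw 2/3; Nadia 1/81; Oleg 1/81; Pelagia 1/27; Tadeusz 1/27; Waclaw 1/81; Zofia 1/27

Mieczyslaw, as surviving spouse, takes 2/3.
The remaining 1/3 passes to Grzegorz's descendants per stirpes.
The 1/3 is divided into 3 equal shares of 1/9 among Ireneusz, Stanislawa, Franciszka.
Ireneusz is living and takes 1/9.
Stanislawa predeceased; the 1/9 allotted to Stanislawa's branch passes to Stanislawa's issue by representation.
The 1/9 is divided into 3 equal shares of 1/27 among Pelagia, Urszula, Tadeusz.
Pelagia is living and takes 1/27.
Urszula predeceased; the 1/27 allotted to Urszula's branch passes to Urszula's issue by representation.
The 1/27 is divided into 3 equal shares of 1/81 among Waclaw, Agnieszka, Nadia.
Waclaw is living and takes 1/81.
Agnieszka is living and takes 1/81.
Nadia is living and takes 1/81.
Tadeusz is living and takes 1/27.
Franciszka predeceased; the 1/9 allotted to Franciszka's branch passes to Franciszka's issue by representation.
The 1/9 is divided into 3 equal shares of 1/27 among Eliasz, Zofia, Jolanta.
Eliasz is living and takes 1/27.
Zofia is living and takes 1/27.
Jolanta predeceased; the 1/27 allotted to Jolanta's branch passes to Jolanta's issue by representation.
The 1/27 is divided into 3 equal shares of 1/81 among Kazimierz, Czeslaw, Oleg.
Kazimierz is living and takes 1/81.
Czeslaw is living and takes 1/81.
Oleg is living and takes 1/81.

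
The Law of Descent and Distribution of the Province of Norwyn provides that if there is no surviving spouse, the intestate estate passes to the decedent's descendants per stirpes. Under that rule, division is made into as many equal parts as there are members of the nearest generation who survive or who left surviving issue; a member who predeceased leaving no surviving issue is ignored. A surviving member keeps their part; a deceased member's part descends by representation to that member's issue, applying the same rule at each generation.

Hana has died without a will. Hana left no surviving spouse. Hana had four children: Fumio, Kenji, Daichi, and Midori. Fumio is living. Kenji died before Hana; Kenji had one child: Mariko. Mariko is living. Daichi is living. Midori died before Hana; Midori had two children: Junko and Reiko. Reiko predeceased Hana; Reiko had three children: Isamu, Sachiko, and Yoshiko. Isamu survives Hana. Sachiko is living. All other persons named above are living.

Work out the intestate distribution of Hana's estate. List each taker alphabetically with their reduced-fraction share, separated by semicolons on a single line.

Daichi 1/4; Fumio 1/4; Isamu 1/24; Junko 1/8; Mariko 1/4; Sachiko 1/24; Yoshiko 1/24

There is no surviving spouse, so the entire estate passes to Hana's descendants per stirpes.
The estate is divided into 4 equal shares of 1/4 among Fumio, Kenji, Daichi, Midori.
Fumio is living and takes 1/4.
Kenji predeceased; the 1/4 allotted to Kenji's branch passes to Kenji's issue by representation.
Mariko is the sole taker at this level and receives the full 1/4.
Daichi is living and takes 1/4.
Midori predeceased; the 1/4 allotted to Midori's branch passes to Midori's issue by representation.
The 1/4 is divided into 2 equal shares of 1/8 among Junko, Reiko.
Junko is living and takes 1/8.
Reiko predeceased; the 1/8 allotted to Reiko's branch passes to Reiko's issue by representation.
The 1/8 is divided into 3 equal shares of 1/24 among Isamu, Sachiko, Yoshiko.
Isamu is living and takes 1/24.
Sachiko is living and takes 1/24.
Yoshiko is living and takes 1/24.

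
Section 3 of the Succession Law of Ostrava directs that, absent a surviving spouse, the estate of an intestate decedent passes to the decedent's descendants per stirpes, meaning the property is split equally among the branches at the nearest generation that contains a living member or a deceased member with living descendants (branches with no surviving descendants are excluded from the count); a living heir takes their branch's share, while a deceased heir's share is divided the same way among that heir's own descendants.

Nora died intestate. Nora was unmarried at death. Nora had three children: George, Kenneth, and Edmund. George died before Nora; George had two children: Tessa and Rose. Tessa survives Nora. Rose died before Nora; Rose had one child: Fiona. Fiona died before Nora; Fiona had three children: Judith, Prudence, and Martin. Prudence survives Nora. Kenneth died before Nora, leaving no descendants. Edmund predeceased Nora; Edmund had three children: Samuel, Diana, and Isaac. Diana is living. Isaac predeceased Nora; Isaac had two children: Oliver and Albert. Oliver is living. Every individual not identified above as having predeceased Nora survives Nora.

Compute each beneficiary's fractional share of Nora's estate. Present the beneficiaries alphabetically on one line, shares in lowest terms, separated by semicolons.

There is no surviving spouse, so the entire estate passes to Nora's descendants per stirpes.
Kenneth left no surviving issue, so that branch lapses and is disregarded.
The estate is divided into 2 equal shares of 1/2 among George, Edmund.
George predeceased; the 1/2 allotted to George's branch passes to George's issue by representation.
The 1/2 is divided into 2 equal shares of 1/4 among Tessa, Rose.
Tessa is living and takes 1/4.
Rose predeceased; the 1/4 allotted to Rose's branch passes to Rose's issue by representation.
Fiona's line is the sole branch at this level, so the full 1/4 passes to Fiona's issue by representation.
The 1/4 is divided into 3 equal shares of 1/12 among Judith, Prudence, Martin.
Judith is living and takes 1/12.
Prudence is living and takes 1/12.
Martin is living and takes 1/12.
Edmund predeceased; the 1/2 allotted to Edmund's branch passes to Edmund's issue by representation.
The 1/2 is divided into 3 equal shares of 1/6 among Samuel, Diana, Isaac.
Samuel is living and takes 1/6.
Diana is living and takes 1/6.
Isaac predeceased; the 1/6 allotted to Isaac's branch passes to Isaac's issue by representation.
The 1/6 is divided into 2 equal shares of 1/12 among Oliver, Albert.
Oliver is living and takes 1/12.
Albert is living and takes 1/12.

Albert 1/12; Diana 1/6; Judith 1/12; Martin 1/12; Oliver 1/12; Prudence 1/12; Samuel 1/6; Tessa 1/4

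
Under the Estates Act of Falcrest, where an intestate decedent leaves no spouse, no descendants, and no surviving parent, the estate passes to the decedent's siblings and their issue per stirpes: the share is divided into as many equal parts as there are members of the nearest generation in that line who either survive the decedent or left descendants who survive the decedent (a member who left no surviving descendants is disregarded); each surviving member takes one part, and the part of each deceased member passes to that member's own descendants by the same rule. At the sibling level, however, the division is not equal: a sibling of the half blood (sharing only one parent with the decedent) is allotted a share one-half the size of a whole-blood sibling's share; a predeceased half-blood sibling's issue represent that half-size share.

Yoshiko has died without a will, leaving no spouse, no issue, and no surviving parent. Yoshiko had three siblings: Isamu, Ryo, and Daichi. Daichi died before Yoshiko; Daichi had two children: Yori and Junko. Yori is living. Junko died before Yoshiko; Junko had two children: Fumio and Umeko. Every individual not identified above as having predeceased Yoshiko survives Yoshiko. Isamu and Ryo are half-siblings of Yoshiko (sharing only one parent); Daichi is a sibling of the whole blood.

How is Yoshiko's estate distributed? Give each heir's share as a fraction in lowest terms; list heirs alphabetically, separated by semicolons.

Fumio 1/8; Isamu 1/4; Ryo 1/4; Umeko 1/8; Yori 1/4

No spouse, descendants, or parent survives, so the estate passes to Yoshiko's siblings per stirpes.
Half-blood siblings count for one-half the weight of whole-blood siblings at the initial division.
Dividing 1 in proportion to weights (total weight 2): Isamu (weight 1/2) → 1/4; Ryo (weight 1/2) → 1/4; Daichi (weight 1) → 1/2.
Isamu is living and takes 1/4.
Ryo is living and takes 1/4.
Daichi predeceased; the 1/2 allotted to Daichi's branch passes to Daichi's issue by representation.
The 1/2 is divided into 2 equal shares of 1/4 among Yori, Junko.
Yori is living and takes 1/4.
Junko predeceased; the 1/4 allotted to Junko's branch passes to Junko's issue by representation.
The 1/4 is divided into 2 equal shares of 1/8 among Fumio, Umeko.
Fumio is living and takes 1/8.
Umeko is living and takes 1/8.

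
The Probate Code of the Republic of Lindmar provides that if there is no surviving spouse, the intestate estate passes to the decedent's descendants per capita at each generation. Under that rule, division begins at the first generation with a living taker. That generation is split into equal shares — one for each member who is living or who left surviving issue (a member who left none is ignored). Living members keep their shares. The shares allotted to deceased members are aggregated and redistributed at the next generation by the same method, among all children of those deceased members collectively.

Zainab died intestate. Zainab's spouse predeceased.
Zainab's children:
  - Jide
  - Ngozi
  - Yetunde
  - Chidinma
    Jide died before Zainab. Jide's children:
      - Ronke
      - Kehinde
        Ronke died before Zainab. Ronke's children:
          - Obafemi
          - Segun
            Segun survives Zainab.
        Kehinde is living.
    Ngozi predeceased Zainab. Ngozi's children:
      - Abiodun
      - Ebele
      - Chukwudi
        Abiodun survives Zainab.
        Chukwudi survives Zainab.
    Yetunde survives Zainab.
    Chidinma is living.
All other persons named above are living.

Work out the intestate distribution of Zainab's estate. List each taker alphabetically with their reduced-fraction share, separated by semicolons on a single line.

Abiodun 1/10; Chidinma 1/4; Chukwudi 1/10; Ebele 1/10; Kehinde 1/10; Obafemi 1/20; Segun 1/20; Yetunde 1/4

There is no surviving spouse, so the entire estate passes to Zainab's descendants per capita at each generation.
At generation 1 (Jide, Ngozi, Yetunde, Chidinma) there are 4 shares of (1)/4 = 1/4 each.
Living: Yetunde and Chidinma — each takes 1/4.
Deceased: Jide and Ngozi. Their combined 1/2 is pooled and carried to generation 2.
At generation 2 (Ronke, Kehinde, Abiodun, Ebele, Chukwudi) there are 5 shares of (1/2)/5 = 1/10 each.
Living: Kehinde, Abiodun, Ebele, and Chukwudi — each takes 1/10.
Deceased: Ronke. That 1/10 share is carried to generation 3.
At generation 3 (Obafemi, Segun) there are 2 shares of (1/10)/2 = 1/20 each.
Living: Obafemi and Segun — each takes 1/20.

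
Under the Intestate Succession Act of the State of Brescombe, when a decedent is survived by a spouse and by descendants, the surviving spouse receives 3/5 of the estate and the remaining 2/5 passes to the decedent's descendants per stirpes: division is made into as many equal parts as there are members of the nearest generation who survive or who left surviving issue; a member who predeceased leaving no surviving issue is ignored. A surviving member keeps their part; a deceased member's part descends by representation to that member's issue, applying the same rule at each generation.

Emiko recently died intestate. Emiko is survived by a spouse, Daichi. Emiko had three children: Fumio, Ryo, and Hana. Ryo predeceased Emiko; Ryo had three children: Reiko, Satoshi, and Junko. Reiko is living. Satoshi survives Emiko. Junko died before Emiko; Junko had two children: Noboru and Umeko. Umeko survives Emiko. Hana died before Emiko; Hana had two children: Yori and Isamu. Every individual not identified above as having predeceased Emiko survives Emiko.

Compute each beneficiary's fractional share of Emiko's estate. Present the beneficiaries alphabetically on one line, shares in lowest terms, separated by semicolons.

Daichi 3/5; Fumio 2/15; Isamu 1/15; Noboru 1/45; Reiko 2/45; Satoshi 2/45; Umeko 1/45; Yori 1/15

Daichi, as surviving spouse, takes 3/5.
The remaining 2/5 passes to Emiko's descendants per stirpes.
The 2/5 is divided into 3 equal shares of 2/15 among Fumio, Ryo, Hana.
Fumio is living and takes 2/15.
Ryo predeceased; the 2/15 allotted to Ryo's branch passes to Ryo's issue by representation.
The 2/15 is divided into 3 equal shares of 2/45 among Reiko, Satoshi, Junko.
Reiko is living and takes 2/45.
Satoshi is living and takes 2/45.
Junko predeceased; the 2/45 allotted to Junko's branch passes to Junko's issue by representation.
The 2/45 is divided into 2 equal shares of 1/45 among Noboru, Umeko.
Noboru is living and takes 1/45.
Umeko is living and takes 1/45.
Hana predeceased; the 2/15 allotted to Hana's branch passes to Hana's issue by representation.
The 2/15 is divided into 2 equal shares of 1/15 among Yori, Isamu.
Yori is living and takes 1/15.
Isamu is living and takes 1/15.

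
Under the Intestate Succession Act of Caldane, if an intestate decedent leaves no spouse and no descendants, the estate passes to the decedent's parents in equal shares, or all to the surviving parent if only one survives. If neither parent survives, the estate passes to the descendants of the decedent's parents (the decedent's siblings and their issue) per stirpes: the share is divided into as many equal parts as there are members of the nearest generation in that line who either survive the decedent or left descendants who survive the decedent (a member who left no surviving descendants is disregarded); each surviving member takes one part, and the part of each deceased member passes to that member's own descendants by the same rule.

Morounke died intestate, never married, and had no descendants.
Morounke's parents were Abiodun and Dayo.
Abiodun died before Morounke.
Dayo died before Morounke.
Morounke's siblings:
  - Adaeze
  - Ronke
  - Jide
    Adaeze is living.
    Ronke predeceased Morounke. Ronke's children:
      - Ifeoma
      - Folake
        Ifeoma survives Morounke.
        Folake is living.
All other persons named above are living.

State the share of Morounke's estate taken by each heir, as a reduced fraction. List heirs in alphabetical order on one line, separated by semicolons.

Adaeze 1/3; Folake 1/6; Ifeoma 1/6; Jide 1/3

Neither parent survives and there are no descendants, so the estate passes to Morounke's siblings and their issue per stirpes.
The estate is divided into 3 equal shares of 1/3 among Adaeze, Ronke, Jide.
Adaeze is living and takes 1/3.
Ronke predeceased; the 1/3 allotted to Ronke's branch passes to Ronke's issue by representation.
The 1/3 is divided into 2 equal shares of 1/6 among Ifeoma, Folake.
Ifeoma is living and takes 1/6.
Folake is living and takes 1/6.
Jide is living and takes 1/3.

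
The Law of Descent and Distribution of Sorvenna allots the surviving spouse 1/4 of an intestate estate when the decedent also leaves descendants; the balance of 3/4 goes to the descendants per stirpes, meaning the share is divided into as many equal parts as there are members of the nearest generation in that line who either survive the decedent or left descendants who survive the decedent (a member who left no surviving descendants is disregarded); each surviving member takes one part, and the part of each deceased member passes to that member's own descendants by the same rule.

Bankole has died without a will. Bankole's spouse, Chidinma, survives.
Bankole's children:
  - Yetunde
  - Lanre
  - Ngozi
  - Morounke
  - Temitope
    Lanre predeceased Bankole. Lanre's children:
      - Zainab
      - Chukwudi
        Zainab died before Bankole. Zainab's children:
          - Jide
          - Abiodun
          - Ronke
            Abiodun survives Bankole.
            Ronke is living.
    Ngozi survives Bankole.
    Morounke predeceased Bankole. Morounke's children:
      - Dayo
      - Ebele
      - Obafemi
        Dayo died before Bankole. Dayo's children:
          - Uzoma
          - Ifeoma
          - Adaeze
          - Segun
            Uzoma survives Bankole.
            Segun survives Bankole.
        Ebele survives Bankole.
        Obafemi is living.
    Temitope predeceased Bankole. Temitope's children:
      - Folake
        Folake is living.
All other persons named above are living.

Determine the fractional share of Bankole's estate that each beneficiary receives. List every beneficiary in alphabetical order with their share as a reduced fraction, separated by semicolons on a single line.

Chidinma, as surviving spouse, takes 1/4.
The remaining 3/4 passes to Bankole's descendants per stirpes.
The 3/4 is divided into 5 equal shares of 3/20 among Yetunde, Lanre, Ngozi, Morounke, Temitope.
Yetunde is living and takes 3/20.
Lanre predeceased; the 3/20 allotted to Lanre's branch passes to Lanre's issue by representation.
The 3/20 is divided into 2 equal shares of 3/40 among Zainab, Chukwudi.
Zainab predeceased; the 3/40 allotted to Zainab's branch passes to Zainab's issue by representation.
The 3/40 is divided into 3 equal shares of 1/40 among Jide, Abiodun, Ronke.
Jide is living and takes 1/40.
Abiodun is living and takes 1/40.
Ronke is living and takes 1/40.
Chukwudi is living and takes 3/40.
Ngozi is living and takes 3/20.
Morounke predeceased; the 3/20 allotted to Morounke's branch passes to Morounke's issue by representation.
The 3/20 is divided into 3 equal shares of 1/20 among Dayo, Ebele, Obafemi.
Dayo predeceased; the 1/20 allotted to Dayo's branch passes to Dayo's issue by representation.
The 1/20 is divided into 4 equal shares of 1/80 among Uzoma, Ifeoma, Adaeze, Segun.
Uzoma is living and takes 1/80.
Ifeoma is living and takes 1/80.
Adaeze is living and takes 1/80.
Segun is living and takes 1/80.
Ebele is living and takes 1/20.
Obafemi is living and takes 1/20.
Temitope predeceased; the 3/20 allotted to Temitope's branch passes to Temitope's issue by representation.
Folake is the sole taker at this level and receives the full 3/20.

Abiodun 1/40; Adaeze 1/80; Chidinma 1/4; Chukwudi 3/40; Ebele 1/20; Folake 3/20; Ifeoma 1/80; Jide 1/40; Ngozi 3/20; Obafemi 1/20; Ronke 1/40; Segun 1/80; Uzoma 1/80; Yetunde 3/20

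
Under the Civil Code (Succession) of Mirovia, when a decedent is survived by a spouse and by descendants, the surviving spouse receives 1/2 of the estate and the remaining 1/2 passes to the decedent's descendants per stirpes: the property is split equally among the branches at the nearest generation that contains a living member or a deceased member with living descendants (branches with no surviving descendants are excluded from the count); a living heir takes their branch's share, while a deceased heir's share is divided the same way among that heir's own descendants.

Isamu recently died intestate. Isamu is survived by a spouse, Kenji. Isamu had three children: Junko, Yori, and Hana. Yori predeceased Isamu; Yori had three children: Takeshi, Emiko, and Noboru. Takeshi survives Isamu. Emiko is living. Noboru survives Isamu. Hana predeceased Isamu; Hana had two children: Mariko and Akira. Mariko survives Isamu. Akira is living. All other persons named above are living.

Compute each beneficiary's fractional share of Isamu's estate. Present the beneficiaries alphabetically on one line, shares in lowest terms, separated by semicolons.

Akira 1/12; Emiko 1/18; Junko 1/6; Kenji 1/2; Mariko 1/12; Noboru 1/18; Takeshi 1/18

Kenji, as surviving spouse, takes 1/2.
The remaining 1/2 passes to Isamu's descendants per stirpes.
The 1/2 is divided into 3 equal shares of 1/6 among Junko, Yori, Hana.
Junko is living and takes 1/6.
Yori predeceased; the 1/6 allotted to Yori's branch passes to Yori's issue by representation.
The 1/6 is divided into 3 equal shares of 1/18 among Takeshi, Emiko, Noboru.
Takeshi is living and takes 1/18.
Emiko is living and takes 1/18.
Noboru is living and takes 1/18.
Hana predeceased; the 1/6 allotted to Hana's branch passes to Hana's issue by representation.
The 1/6 is divided into 2 equal shares of 1/12 among Mariko, Akira.
Mariko is living and takes 1/12.
Akira is living and takes 1/12.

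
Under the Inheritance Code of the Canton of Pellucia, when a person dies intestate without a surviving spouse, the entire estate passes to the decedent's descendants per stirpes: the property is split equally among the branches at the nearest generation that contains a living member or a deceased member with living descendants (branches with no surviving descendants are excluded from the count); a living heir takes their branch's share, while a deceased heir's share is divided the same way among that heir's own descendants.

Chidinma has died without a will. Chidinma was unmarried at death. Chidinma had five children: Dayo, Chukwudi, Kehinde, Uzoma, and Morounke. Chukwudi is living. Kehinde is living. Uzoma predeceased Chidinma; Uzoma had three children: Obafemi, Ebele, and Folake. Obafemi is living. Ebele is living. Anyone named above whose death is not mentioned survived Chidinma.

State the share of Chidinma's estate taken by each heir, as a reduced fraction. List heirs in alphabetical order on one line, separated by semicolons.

Chukwudi 1/5; Dayo 1/5; Ebele 1/15; Folake 1/15; Kehinde 1/5; Morounke 1/5; Obafemi 1/15

There is no surviving spouse, so the entire estate passes to Chidinma's descendants per stirpes.
The estate is divided into 5 equal shares of 1/5 among Dayo, Chukwudi, Kehinde, Uzoma, Morounke.
Dayo is living and takes 1/5.
Chukwudi is living and takes 1/5.
Kehinde is living and takes 1/5.
Uzoma predeceased; the 1/5 allotted to Uzoma's branch passes to Uzoma's issue by representation.
The 1/5 is divided into 3 equal shares of 1/15 among Obafemi, Ebele, Folake.
Obafemi is living and takes 1/15.
Ebele is living and takes 1/15.
Folake is living and takes 1/15.
Morounke is living and takes 1/5.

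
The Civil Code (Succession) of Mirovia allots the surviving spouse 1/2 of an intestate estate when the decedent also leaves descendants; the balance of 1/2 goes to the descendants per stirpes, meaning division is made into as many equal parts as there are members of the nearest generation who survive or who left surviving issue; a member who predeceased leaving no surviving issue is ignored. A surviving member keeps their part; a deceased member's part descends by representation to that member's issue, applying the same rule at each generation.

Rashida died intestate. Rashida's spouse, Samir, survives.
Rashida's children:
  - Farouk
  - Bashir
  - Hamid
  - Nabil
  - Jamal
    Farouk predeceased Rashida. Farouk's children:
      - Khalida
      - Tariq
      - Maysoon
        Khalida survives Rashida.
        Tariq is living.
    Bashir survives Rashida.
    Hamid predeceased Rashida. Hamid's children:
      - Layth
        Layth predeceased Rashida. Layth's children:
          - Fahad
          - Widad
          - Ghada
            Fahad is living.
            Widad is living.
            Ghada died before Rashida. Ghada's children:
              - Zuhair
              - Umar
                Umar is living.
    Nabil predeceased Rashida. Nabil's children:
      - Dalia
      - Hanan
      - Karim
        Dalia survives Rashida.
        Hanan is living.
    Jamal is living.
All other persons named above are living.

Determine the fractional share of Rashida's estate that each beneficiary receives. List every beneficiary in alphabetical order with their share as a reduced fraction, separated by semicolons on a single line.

Bashir 1/10; Dalia 1/30; Fahad 1/30; Hanan 1/30; Jamal 1/10; Karim 1/30; Khalida 1/30; Maysoon 1/30; Samir 1/2; Tariq 1/30; Umar 1/60; Widad 1/30; Zuhair 1/60

Samir, as surviving spouse, takes 1/2.
The remaining 1/2 passes to Rashida's descendants per stirpes.
The 1/2 is divided into 5 equal shares of 1/10 among Farouk, Bashir, Hamid, Nabil, Jamal.
Farouk predeceased; the 1/10 allotted to Farouk's branch passes to Farouk's issue by representation.
The 1/10 is divided into 3 equal shares of 1/30 among Khalida, Tariq, Maysoon.
Khalida is living and takes 1/30.
Tariq is living and takes 1/30.
Maysoon is living and takes 1/30.
Bashir is living and takes 1/10.
Hamid predeceased; the 1/10 allotted to Hamid's branch passes to Hamid's issue by representation.
Layth's line is the sole branch at this level, so the full 1/10 passes to Layth's issue by representation.
The 1/10 is divided into 3 equal shares of 1/30 among Fahad, Widad, Ghada.
Fahad is living and takes 1/30.
Widad is living and takes 1/30.
Ghada predeceased; the 1/30 allotted to Ghada's branch passes to Ghada's issue by representation.
The 1/30 is divided into 2 equal shares of 1/60 among Zuhair, Umar.
Zuhair is living and takes 1/60.
Umar is living and takes 1/60.
Nabil predeceased; the 1/10 allotted to Nabil's branch passes to Nabil's issue by representation.
The 1/10 is divided into 3 equal shares of 1/30 among Dalia, Hanan, Karim.
Dalia is living and takes 1/30.
Hanan is living and takes 1/30.
Karim is living and takes 1/30.
Jamal is living and takes 1/10.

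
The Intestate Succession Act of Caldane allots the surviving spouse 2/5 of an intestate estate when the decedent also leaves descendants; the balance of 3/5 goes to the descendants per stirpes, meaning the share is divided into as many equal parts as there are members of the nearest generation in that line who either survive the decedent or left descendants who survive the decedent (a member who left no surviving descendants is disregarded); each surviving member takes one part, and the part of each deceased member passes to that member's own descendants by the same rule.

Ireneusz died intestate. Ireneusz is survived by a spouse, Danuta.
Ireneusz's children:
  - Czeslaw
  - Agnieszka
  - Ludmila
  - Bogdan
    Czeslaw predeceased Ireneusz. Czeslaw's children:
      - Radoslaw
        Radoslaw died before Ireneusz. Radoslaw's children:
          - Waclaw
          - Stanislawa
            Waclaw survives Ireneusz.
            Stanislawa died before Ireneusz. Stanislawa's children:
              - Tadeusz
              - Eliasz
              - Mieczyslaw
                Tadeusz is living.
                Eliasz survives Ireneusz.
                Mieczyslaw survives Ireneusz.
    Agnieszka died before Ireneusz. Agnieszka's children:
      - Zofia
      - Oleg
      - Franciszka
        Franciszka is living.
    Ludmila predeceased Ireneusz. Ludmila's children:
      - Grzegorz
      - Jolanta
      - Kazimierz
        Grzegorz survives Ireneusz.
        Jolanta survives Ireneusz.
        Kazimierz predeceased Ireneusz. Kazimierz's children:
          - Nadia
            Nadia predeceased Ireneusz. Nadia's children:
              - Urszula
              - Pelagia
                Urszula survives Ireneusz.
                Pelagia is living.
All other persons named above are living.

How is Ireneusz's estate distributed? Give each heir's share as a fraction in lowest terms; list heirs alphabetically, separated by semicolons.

Danuta, as surviving spouse, takes 2/5.
The remaining 3/5 passes to Ireneusz's descendants per stirpes.
The 3/5 is divided into 4 equal shares of 3/20 among Czeslaw, Agnieszka, Ludmila, Bogdan.
Czeslaw predeceased; the 3/20 allotted to Czeslaw's branch passes to Czeslaw's issue by representation.
Radoslaw's line is the sole branch at this level, so the full 3/20 passes to Radoslaw's issue by representation.
The 3/20 is divided into 2 equal shares of 3/40 among Waclaw, Stanislawa.
Waclaw is living and takes 3/40.
Stanislawa predeceased; the 3/40 allotted to Stanislawa's branch passes to Stanislawa's issue by representation.
The 3/40 is divided into 3 equal shares of 1/40 among Tadeusz, Eliasz, Mieczyslaw.
Tadeusz is living and takes 1/40.
Eliasz is living and takes 1/40.
Mieczyslaw is living and takes 1/40.
Agnieszka predeceased; the 3/20 allotted to Agnieszka's branch passes to Agnieszka's issue by representation.
The 3/20 is divided into 3 equal shares of 1/20 among Zofia, Oleg, Franciszka.
Zofia is living and takes 1/20.
Oleg is living and takes 1/20.
Franciszka is living and takes 1/20.
Ludmila predeceased; the 3/20 allotted to Ludmila's branch passes to Ludmila's issue by representation.
The 3/20 is divided into 3 equal shares of 1/20 among Grzegorz, Jolanta, Kazimierz.
Grzegorz is living and takes 1/20.
Jolanta is living and takes 1/20.
Kazimierz predeceased; the 1/20 allotted to Kazimierz's branch passes to Kazimierz's issue by representation.
Nadia's line is the sole branch at this level, so the full 1/20 passes to Nadia's issue by representation.
The 1/20 is divided into 2 equal shares of 1/40 among Urszula, Pelagia.
Urszula is living and takes 1/40.
Pelagia is living and takes 1/40.
Bogdan is living and takes 3/20.

Bogdan 3/20; Danuta 2/5; Eliasz 1/40; Franciszka 1/20; Grzegorz 1/20; Jolanta 1/20; Mieczyslaw 1/40; Oleg 1/20; Pelagia 1/40; Tadeusz 1/40; Urszula 1/40; Waclaw 3/40; Zofia 1/20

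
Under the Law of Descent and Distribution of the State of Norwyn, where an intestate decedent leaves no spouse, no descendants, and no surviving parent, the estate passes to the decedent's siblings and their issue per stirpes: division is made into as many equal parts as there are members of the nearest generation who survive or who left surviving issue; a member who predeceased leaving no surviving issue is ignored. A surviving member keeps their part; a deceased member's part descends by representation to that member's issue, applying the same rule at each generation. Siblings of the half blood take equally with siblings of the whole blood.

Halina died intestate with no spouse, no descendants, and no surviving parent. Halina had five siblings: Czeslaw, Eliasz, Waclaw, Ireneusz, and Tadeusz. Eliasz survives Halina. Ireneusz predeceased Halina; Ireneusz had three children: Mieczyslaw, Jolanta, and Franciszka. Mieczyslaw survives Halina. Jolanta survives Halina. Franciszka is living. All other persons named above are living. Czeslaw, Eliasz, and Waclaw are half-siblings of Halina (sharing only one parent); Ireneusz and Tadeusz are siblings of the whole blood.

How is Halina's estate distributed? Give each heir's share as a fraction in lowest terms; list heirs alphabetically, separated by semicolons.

No spouse, descendants, or parent survives, so the estate passes to Halina's siblings per stirpes.
Half-blood and whole-blood siblings take equally under the stated rule.
The estate is divided into 5 equal shares of 1/5 among Czeslaw, Eliasz, Waclaw, Ireneusz, Tadeusz.
Czeslaw is living and takes 1/5.
Eliasz is living and takes 1/5.
Waclaw is living and takes 1/5.
Ireneusz predeceased; the 1/5 allotted to Ireneusz's branch passes to Ireneusz's issue by representation.
The 1/5 is divided into 3 equal shares of 1/15 among Mieczyslaw, Jolanta, Franciszka.
Mieczyslaw is living and takes 1/15.
Jolanta is living and takes 1/15.
Franciszka is living and takes 1/15.
Tadeusz is living and takes 1/5.

Czeslaw 1/5; Eliasz 1/5; Franciszka 1/15; Jolanta 1/15; Mieczyslaw 1/15; Tadeusz 1/5; Waclaw 1/5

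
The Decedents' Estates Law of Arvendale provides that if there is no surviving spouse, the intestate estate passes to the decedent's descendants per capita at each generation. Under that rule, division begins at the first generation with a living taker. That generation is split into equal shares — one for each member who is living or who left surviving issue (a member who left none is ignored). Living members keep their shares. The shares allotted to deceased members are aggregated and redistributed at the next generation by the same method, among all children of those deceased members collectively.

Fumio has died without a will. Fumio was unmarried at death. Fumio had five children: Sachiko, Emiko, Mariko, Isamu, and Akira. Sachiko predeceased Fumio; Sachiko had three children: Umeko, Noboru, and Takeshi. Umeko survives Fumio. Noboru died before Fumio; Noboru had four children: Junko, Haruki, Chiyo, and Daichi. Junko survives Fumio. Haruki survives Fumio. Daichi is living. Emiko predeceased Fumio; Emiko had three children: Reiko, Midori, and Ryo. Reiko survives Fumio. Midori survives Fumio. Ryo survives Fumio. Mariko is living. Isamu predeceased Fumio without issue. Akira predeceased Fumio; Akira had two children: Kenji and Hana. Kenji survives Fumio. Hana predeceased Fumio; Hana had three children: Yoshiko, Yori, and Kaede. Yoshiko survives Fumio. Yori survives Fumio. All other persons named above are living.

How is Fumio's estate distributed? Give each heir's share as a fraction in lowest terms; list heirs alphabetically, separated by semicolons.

Chiyo 3/112; Daichi 3/112; Haruki 3/112; Junko 3/112; Kaede 3/112; Kenji 3/32; Mariko 1/4; Midori 3/32; Reiko 3/32; Ryo 3/32; Takeshi 3/32; Umeko 3/32; Yori 3/112; Yoshiko 3/112

There is no surviving spouse, so the entire estate passes to Fumio's descendants per capita at each generation.
At generation 1 (Sachiko, Emiko, Mariko, Akira) there are 4 shares of (1)/4 = 1/4 each.
Living: Mariko — each takes 1/4.
Deceased: Sachiko, Emiko, and Akira. Their combined 3/4 is pooled and carried to generation 2.
At generation 2 (Umeko, Noboru, Takeshi, Reiko, Midori, Ryo, Kenji, Hana) there are 8 shares of (3/4)/8 = 3/32 each.
Living: Umeko, Takeshi, Reiko, Midori, Ryo, and Kenji — each takes 3/32.
Deceased: Noboru and Hana. Their combined 3/16 is pooled and carried to generation 3.
At generation 3 (Junko, Haruki, Chiyo, Daichi, Yoshiko, Yori, Kaede) there are 7 shares of (3/16)/7 = 3/112 each.
Living: Junko, Haruki, Chiyo, Daichi, Yoshiko, Yori, and Kaede — each takes 3/112.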